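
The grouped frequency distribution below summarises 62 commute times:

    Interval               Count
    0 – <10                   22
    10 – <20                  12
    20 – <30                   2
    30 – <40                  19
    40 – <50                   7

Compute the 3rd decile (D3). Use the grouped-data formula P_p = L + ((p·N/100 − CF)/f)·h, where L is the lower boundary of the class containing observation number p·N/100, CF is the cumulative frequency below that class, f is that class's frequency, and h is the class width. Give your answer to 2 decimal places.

8.45

N = 62; target position k = 30/100 · 62 = 18.6.
Cumulative frequencies: 22, 34, 36, 55, 62.
Observation 18.6 falls in the class 0 – <10.
L = 0, CF = 0, f = 22, h = 10.
P30 = 0 + ((18.6 − 0)/22)·10 = 0 + 8.45455 = 8.45455.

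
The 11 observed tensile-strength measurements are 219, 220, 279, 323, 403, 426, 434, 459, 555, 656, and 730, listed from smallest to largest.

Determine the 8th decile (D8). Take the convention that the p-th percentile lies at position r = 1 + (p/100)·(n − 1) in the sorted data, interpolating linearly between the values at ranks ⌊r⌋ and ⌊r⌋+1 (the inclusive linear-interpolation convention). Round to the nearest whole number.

555

n = 11.
r = 1 + (80/100)·(11 − 1) = 1 + 8 = 9.
r is an integer, so P80 is the value at rank 9: 555.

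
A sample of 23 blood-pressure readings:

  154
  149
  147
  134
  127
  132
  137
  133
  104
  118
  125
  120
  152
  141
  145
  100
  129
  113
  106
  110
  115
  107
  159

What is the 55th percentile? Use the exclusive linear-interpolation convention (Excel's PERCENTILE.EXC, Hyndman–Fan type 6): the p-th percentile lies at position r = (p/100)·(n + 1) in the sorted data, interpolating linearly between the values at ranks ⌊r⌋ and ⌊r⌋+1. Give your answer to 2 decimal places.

132.20

Sorted: 100, 104, 106, 107, 110, 113, 115, 118, 120, 125, 127, 129, 132, 133, 134, 137, 141, 145, 147, 149, 152, 154, 159.
n = 23.
r = (55/100)·(23 + 1) = 13.2.
Rank 13 is 132 and rank 14 is 133.
Interpolate: 132 + 0.2·(133 − 132) = 132 + 0.2·1 = 132.2.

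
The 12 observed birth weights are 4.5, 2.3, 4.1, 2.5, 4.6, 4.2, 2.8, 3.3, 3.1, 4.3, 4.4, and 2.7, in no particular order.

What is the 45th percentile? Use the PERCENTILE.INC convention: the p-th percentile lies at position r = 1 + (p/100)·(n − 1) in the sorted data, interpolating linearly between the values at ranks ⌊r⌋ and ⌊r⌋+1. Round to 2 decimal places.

3.29

Sorted: 2.3, 2.5, 2.7, 2.8, 3.1, 3.3, 4.1, 4.2, 4.3, 4.4, 4.5, 4.6.
n = 12.
r = 1 + (45/100)·(12 − 1) = 1 + 4.95 = 5.95.
Rank 5 is 3.1 and rank 6 is 3.3.
Interpolate: 3.1 + 0.95·(3.3 − 3.1) = 3.1 + 0.95·0.2 = 3.29.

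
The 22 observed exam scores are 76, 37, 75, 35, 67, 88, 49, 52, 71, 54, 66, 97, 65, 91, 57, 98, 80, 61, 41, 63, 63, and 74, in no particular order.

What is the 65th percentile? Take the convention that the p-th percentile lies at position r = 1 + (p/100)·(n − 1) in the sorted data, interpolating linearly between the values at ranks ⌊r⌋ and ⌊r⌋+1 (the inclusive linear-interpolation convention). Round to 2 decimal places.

72.95

Sorted: 35, 37, 41, 49, 52, 54, 57, 61, 63, 63, 65, 66, 67, 71, 74, 75, 76, 80, 88, 91, 97, 98.
n = 22.
r = 1 + (65/100)·(22 − 1) = 1 + 13.65 = 14.65.
Rank 14 is 71 and rank 15 is 74.
Interpolate: 71 + 0.65·(74 − 71) = 71 + 0.65·3 = 72.95.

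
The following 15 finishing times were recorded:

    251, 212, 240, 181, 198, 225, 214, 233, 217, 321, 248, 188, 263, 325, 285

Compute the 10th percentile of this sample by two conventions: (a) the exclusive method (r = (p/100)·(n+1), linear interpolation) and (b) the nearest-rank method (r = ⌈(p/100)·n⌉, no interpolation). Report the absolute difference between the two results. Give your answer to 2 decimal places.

2.80

Sorted: 181, 188, 198, 212, 214, 217, 225, 233, 240, 248, 251, 263, 285, 321, 325.
n = 15.
(a) r = 1.6; between ranks 1 (181) and 2 (188): 185.2.
(b) the nearest-rank method: rank 2 → 188.
|185.2 − 188| = 2.8.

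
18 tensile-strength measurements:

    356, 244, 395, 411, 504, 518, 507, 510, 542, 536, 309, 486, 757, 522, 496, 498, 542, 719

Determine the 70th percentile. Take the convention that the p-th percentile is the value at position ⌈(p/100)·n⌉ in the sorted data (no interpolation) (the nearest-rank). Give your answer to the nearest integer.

Sorted: 244, 309, 356, 395, 411, 486, 496, 498, 504, 507, 510, 518, 522, 536, 542, 542, 719, 757.
n = 18.
Position = ⌈70/100 · 18⌉ = ⌈12.6⌉ = 13.
The value at rank 13 is 522.

522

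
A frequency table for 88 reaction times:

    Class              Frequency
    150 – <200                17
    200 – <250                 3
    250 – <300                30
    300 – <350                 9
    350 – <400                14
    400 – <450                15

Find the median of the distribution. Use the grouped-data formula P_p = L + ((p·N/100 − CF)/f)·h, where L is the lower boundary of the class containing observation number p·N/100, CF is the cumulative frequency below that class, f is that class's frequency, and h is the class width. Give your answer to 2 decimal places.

N = 88; target position k = 50/100 · 88 = 44.
Cumulative frequencies: 17, 20, 50, 59, 73, 88.
Observation 44 falls in the class 250 – <300.
L = 250, CF = 20, f = 30, h = 50.
P50 = 250 + ((44 − 20)/30)·50 = 250 + 40 = 290.

290.00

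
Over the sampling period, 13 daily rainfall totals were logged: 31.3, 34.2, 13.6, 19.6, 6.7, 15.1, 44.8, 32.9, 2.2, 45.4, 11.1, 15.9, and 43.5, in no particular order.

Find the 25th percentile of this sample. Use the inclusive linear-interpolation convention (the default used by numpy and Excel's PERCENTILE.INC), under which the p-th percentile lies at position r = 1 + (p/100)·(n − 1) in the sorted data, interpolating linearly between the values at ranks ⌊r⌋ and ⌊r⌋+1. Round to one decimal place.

Sorted: 2.2, 6.7, 11.1, 13.6, 15.1, 15.9, 19.6, 31.3, 32.9, 34.2, 43.5, 44.8, 45.4.
n = 13.
r = 1 + (25/100)·(13 − 1) = 1 + 3 = 4.
r is an integer, so P25 is the value at rank 4: 13.6.

13.6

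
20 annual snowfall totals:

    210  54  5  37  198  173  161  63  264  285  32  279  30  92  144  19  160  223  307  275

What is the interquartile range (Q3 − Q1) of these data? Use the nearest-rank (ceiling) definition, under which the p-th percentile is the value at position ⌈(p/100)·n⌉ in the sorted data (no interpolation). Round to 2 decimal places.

Sorted: 5, 19, 30, 32, 37, 54, 63, 92, 144, 160, 161, 173, 198, 210, 223, 264, 275, 279, 285, 307.
n = 20.
P25: rank ⌈25/100·20⌉ = 5 → 37.
P75: rank ⌈75/100·20⌉ = 15 → 223.
Difference: 223 − 37 = 186.

186.00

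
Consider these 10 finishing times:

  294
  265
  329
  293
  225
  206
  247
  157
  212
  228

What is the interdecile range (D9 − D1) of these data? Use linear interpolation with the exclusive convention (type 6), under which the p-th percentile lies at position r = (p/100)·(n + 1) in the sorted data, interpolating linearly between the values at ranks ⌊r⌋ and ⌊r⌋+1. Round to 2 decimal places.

163.60

Sorted: 157, 206, 212, 225, 228, 247, 265, 293, 294, 329.
n = 10.
P10: r = 1.1; ranks 1–2 are 157, 206; interpolating gives 161.9.
P90: r = 9.9; ranks 9–10 are 294, 329; interpolating gives 325.5.
Difference: 325.5 − 161.9 = 163.6.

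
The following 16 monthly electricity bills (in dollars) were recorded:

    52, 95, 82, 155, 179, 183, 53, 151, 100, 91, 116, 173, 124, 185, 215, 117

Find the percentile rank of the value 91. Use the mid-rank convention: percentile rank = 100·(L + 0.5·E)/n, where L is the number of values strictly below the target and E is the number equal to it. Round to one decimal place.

Sorted: 52, 53, 82, 91, 95, 100, 116, 117, 124, 151, 155, 173, 179, 183, 185, 215.
Count below 91: L = 3; count equal: E = 1; n = 16.
Percentile rank = 100·(3 + 0.5·1)/16 = 100·3.5/16 = 21.88.

21.9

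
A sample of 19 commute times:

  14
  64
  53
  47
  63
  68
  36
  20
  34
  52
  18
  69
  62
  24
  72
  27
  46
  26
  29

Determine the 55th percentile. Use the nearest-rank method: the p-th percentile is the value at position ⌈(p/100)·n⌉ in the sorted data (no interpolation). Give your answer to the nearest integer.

47

Sorted: 14, 18, 20, 24, 26, 27, 29, 34, 36, 46, 47, 52, 53, 62, 63, 64, 68, 69, 72.
n = 19.
Position = ⌈55/100 · 19⌉ = ⌈10.45⌉ = 11.
The value at rank 11 is 47.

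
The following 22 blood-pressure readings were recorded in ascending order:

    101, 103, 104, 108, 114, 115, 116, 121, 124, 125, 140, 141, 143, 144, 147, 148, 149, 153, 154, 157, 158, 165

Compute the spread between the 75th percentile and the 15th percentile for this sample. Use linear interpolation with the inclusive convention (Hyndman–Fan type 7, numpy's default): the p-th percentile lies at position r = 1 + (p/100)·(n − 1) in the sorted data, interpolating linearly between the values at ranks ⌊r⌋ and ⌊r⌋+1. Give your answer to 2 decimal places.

n = 22.
P15: r = 4.15; ranks 4–5 are 108, 114; interpolating gives 108.9.
P75: r = 16.75; ranks 16–17 are 148, 149; interpolating gives 148.75.
Difference: 148.75 − 108.9 = 39.85.

39.85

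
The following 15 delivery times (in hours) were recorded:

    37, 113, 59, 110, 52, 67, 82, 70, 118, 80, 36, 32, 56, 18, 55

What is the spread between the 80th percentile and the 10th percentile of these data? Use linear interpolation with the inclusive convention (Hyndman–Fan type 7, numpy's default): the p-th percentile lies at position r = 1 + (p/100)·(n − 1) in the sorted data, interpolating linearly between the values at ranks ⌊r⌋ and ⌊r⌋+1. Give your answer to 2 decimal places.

54.00

Sorted: 18, 32, 36, 37, 52, 55, 56, 59, 67, 70, 80, 82, 110, 113, 118.
n = 15.
P10: r = 2.4; ranks 2–3 are 32, 36; interpolating gives 33.6.
P80: r = 12.2; ranks 12–13 are 82, 110; interpolating gives 87.6.
Difference: 87.6 − 33.6 = 54.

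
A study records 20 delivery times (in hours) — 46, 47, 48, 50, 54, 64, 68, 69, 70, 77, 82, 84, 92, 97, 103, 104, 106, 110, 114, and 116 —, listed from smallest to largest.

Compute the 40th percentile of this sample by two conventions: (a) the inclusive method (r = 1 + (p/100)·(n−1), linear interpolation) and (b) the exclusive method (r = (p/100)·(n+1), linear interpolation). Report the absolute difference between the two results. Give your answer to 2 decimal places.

0.20

n = 20.
(a) r = 8.6; between ranks 8 (69) and 9 (70): 69.6.
(b) r = 8.4; between ranks 8 (69) and 9 (70): 69.4.
|69.6 − 69.4| = 0.2.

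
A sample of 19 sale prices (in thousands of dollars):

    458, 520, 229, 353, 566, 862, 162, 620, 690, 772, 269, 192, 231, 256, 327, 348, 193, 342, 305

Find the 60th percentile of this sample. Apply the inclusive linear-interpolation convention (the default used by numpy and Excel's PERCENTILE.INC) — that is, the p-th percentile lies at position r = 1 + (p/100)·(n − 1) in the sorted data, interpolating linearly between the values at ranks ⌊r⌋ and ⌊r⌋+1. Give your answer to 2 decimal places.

Sorted: 162, 192, 193, 229, 231, 256, 269, 305, 327, 342, 348, 353, 458, 520, 566, 620, 690, 772, 862.
n = 19.
r = 1 + (60/100)·(19 − 1) = 1 + 10.8 = 11.8.
Rank 11 is 348 and rank 12 is 353.
Interpolate: 348 + 0.8·(353 − 348) = 348 + 0.8·5 = 352.

352.00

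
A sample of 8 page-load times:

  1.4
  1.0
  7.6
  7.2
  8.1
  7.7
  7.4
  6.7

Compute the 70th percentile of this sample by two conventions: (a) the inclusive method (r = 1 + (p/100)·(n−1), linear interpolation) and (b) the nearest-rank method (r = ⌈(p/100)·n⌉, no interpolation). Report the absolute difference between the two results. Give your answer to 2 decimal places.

Sorted: 1.0, 1.4, 6.7, 7.2, 7.4, 7.6, 7.7, 8.1.
n = 8.
(a) r = 5.9; between ranks 5 (7.4) and 6 (7.6): 7.58.
(b) the nearest-rank method: rank 6 → 7.6.
|7.58 − 7.6| = 0.02.

0.02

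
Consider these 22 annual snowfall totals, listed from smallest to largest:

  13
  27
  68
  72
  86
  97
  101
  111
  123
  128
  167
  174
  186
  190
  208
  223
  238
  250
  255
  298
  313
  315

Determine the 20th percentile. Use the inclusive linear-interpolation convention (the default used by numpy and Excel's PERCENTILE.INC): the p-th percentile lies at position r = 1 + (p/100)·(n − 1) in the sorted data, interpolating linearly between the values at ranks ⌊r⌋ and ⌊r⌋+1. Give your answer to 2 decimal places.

n = 22.
r = 1 + (20/100)·(22 − 1) = 1 + 4.2 = 5.2.
Rank 5 is 86 and rank 6 is 97.
Interpolate: 86 + 0.2·(97 − 86) = 86 + 0.2·11 = 88.2.

88.20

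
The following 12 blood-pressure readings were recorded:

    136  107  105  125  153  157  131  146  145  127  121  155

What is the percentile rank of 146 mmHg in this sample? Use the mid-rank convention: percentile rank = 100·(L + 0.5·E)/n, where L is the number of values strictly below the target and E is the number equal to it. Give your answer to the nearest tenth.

Sorted: 105, 107, 121, 125, 127, 131, 136, 145, 146, 153, 155, 157.
Count below 146: L = 8; count equal: E = 1; n = 12.
Percentile rank = 100·(8 + 0.5·1)/12 = 100·8.5/12 = 70.83.

70.8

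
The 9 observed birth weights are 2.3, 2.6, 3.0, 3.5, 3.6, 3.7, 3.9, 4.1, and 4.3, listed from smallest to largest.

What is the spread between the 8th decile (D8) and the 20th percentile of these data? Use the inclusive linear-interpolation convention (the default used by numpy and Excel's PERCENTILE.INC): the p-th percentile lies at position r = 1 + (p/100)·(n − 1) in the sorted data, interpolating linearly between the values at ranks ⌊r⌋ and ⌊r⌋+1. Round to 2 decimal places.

1.14

n = 9.
P20: r = 2.6; ranks 2–3 are 2.6, 3.0; interpolating gives 2.84.
P80: r = 7.4; ranks 7–8 are 3.9, 4.1; interpolating gives 3.98.
Difference: 3.98 − 2.84 = 1.14.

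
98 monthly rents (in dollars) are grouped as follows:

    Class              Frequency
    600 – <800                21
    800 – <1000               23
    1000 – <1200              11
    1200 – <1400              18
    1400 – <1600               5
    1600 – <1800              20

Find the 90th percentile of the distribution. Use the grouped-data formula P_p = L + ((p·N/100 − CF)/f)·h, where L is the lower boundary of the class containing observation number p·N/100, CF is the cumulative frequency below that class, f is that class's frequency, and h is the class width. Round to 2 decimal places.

1702.00

N = 98; target position k = 90/100 · 98 = 88.2.
Cumulative frequencies: 21, 44, 55, 73, 78, 98.
Observation 88.2 falls in the class 1600 – <1800.
L = 1600, CF = 78, f = 20, h = 200.
P90 = 1600 + ((88.2 − 78)/20)·200 = 1600 + 102 = 1702.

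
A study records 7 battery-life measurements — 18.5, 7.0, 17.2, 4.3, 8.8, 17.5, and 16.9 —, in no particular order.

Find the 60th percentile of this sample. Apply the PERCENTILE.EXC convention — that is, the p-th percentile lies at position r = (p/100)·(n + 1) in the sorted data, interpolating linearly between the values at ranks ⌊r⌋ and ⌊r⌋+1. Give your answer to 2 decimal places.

17.14

Sorted: 4.3, 7.0, 8.8, 16.9, 17.2, 17.5, 18.5.
n = 7.
r = (60/100)·(7 + 1) = 4.8.
Rank 4 is 16.9 and rank 5 is 17.2.
Interpolate: 16.9 + 0.8·(17.2 − 16.9) = 16.9 + 0.8·0.3 = 17.14.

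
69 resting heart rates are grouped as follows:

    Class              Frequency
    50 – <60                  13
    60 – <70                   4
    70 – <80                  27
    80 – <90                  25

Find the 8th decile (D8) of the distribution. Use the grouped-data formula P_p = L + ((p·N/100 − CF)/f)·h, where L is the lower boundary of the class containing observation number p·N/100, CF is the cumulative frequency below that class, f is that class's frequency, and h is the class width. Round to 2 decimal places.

84.48

N = 69; target position k = 80/100 · 69 = 55.2.
Cumulative frequencies: 13, 17, 44, 69.
Observation 55.2 falls in the class 80 – <90.
L = 80, CF = 44, f = 25, h = 10.
P80 = 80 + ((55.2 − 44)/25)·10 = 80 + 4.48 = 84.48.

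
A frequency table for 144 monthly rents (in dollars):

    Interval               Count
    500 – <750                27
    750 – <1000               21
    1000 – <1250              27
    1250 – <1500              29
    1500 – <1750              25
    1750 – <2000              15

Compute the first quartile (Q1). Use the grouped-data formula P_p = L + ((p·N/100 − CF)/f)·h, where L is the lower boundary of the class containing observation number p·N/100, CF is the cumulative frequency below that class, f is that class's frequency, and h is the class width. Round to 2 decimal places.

857.14

N = 144; target position k = 25/100 · 144 = 36.
Cumulative frequencies: 27, 48, 75, 104, 129, 144.
Observation 36 falls in the class 750 – <1000.
L = 750, CF = 27, f = 21, h = 250.
P25 = 750 + ((36 − 27)/21)·250 = 750 + 107.143 = 857.143.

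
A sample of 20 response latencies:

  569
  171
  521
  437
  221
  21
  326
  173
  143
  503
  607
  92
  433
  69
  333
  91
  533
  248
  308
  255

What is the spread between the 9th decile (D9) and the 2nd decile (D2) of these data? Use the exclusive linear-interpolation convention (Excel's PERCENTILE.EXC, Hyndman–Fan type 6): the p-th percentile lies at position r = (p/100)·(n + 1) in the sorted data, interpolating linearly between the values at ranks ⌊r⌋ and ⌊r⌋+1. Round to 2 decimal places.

Sorted: 21, 69, 91, 92, 143, 171, 173, 221, 248, 255, 308, 326, 333, 433, 437, 503, 521, 533, 569, 607.
n = 20.
P20: r = 4.2; ranks 4–5 are 92, 143; interpolating gives 102.2.
P90: r = 18.9; ranks 18–19 are 533, 569; interpolating gives 565.4.
Difference: 565.4 − 102.2 = 463.2.

463.20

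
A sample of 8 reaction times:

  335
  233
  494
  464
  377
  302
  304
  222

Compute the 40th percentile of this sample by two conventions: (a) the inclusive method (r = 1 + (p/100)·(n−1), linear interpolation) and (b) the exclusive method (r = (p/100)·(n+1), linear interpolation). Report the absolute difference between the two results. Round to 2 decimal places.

0.40

Sorted: 222, 233, 302, 304, 335, 377, 464, 494.
n = 8.
(a) r = 3.8; between ranks 3 (302) and 4 (304): 303.6.
(b) r = 3.6; between ranks 3 (302) and 4 (304): 303.2.
|303.6 − 303.2| = 0.4.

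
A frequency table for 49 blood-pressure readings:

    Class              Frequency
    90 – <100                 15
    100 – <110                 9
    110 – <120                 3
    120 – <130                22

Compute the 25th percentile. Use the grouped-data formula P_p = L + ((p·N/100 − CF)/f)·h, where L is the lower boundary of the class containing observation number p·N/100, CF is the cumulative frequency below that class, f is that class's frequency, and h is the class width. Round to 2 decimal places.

N = 49; target position k = 25/100 · 49 = 12.25.
Cumulative frequencies: 15, 24, 27, 49.
Observation 12.25 falls in the class 90 – <100.
L = 90, CF = 0, f = 15, h = 10.
P25 = 90 + ((12.25 − 0)/15)·10 = 90 + 8.16667 = 98.1667.

98.17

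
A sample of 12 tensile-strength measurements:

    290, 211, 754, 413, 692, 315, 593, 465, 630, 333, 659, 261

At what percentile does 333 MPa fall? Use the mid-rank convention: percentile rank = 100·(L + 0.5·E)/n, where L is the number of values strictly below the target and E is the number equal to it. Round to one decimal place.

Sorted: 211, 261, 290, 315, 333, 413, 465, 593, 630, 659, 692, 754.
Count below 333: L = 4; count equal: E = 1; n = 12.
Percentile rank = 100·(4 + 0.5·1)/12 = 100·4.5/12 = 37.5.

37.5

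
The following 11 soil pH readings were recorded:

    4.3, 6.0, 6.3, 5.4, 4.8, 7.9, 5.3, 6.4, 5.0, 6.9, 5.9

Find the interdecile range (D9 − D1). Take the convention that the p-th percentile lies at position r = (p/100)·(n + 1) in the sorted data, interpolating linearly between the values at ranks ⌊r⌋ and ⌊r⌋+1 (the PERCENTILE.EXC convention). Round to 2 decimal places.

3.30

Sorted: 4.3, 4.8, 5.0, 5.3, 5.4, 5.9, 6.0, 6.3, 6.4, 6.9, 7.9.
n = 11.
P10: r = 1.2; ranks 1–2 are 4.3, 4.8; interpolating gives 4.4.
P90: r = 10.8; ranks 10–11 are 6.9, 7.9; interpolating gives 7.7.
Difference: 7.7 − 4.4 = 3.3.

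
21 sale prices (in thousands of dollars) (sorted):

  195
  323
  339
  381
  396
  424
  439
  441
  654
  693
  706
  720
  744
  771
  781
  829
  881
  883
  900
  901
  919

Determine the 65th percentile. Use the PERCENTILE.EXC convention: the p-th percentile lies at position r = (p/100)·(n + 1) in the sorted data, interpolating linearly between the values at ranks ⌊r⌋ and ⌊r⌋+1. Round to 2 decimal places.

n = 21.
r = (65/100)·(21 + 1) = 14.3.
Rank 14 is 771 and rank 15 is 781.
Interpolate: 771 + 0.3·(781 − 771) = 771 + 0.3·10 = 774.

774.00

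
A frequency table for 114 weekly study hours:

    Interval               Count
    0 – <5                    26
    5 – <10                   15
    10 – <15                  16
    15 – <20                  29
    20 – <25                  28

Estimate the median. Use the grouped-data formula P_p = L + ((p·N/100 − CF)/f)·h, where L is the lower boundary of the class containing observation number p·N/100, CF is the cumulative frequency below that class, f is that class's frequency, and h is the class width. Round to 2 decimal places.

15.00

N = 114; target position k = 50/100 · 114 = 57.
Cumulative frequencies: 26, 41, 57, 86, 114.
Observation 57 falls in the class 10 – <15.
L = 10, CF = 41, f = 16, h = 5.
P50 = 10 + ((57 − 41)/16)·5 = 10 + 5 = 15.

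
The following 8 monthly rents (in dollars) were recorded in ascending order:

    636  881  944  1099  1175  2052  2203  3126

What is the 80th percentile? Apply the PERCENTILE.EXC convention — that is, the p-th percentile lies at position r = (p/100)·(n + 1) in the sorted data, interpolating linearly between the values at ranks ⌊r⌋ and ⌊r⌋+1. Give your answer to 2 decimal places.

2387.60

n = 8.
r = (80/100)·(8 + 1) = 7.2.
Rank 7 is 2203 and rank 8 is 3126.
Interpolate: 2203 + 0.2·(3126 − 2203) = 2203 + 0.2·923 = 2387.6.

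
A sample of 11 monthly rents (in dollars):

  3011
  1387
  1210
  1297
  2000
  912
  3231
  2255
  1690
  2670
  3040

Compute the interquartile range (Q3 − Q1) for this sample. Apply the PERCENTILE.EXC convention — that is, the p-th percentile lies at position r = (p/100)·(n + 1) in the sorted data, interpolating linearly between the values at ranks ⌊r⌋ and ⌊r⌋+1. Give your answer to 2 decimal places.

Sorted: 912, 1210, 1297, 1387, 1690, 2000, 2255, 2670, 3011, 3040, 3231.
n = 11.
P25: r = 3 (integer) → 1297.
P75: r = 9 (integer) → 3011.
Difference: 3011 − 1297 = 1714.

1714.00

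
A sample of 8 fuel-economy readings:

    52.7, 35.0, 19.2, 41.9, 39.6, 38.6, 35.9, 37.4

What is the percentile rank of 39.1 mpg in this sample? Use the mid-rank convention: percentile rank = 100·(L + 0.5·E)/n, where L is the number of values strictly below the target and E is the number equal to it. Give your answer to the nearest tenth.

Sorted: 19.2, 35.0, 35.9, 37.4, 38.6, 39.6, 41.9, 52.7.
Count below 39.1: L = 5; count equal: E = 0; n = 8.
Percentile rank = 100·(5 + 0.5·0)/8 = 100·5/8 = 62.5.

62.5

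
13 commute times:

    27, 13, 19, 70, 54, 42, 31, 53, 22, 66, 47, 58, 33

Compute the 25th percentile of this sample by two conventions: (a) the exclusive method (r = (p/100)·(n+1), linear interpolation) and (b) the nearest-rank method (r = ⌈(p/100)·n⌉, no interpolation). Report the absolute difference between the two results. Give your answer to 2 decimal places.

2.50

Sorted: 13, 19, 22, 27, 31, 33, 42, 47, 53, 54, 58, 66, 70.
n = 13.
(a) r = 3.5; between ranks 3 (22) and 4 (27): 24.5.
(b) the nearest-rank method: rank 4 → 27.
|24.5 − 27| = 2.5.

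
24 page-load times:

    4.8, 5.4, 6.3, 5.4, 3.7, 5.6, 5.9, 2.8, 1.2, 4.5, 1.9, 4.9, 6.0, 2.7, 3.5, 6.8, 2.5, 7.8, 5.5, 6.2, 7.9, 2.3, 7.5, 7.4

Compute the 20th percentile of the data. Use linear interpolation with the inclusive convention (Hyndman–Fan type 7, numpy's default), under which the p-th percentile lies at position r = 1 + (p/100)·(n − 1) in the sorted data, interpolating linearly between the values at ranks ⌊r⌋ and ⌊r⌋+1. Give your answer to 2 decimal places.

Sorted: 1.2, 1.9, 2.3, 2.5, 2.7, 2.8, 3.5, 3.7, 4.5, 4.8, 4.9, 5.4, 5.4, 5.5, 5.6, 5.9, 6.0, 6.2, 6.3, 6.8, 7.4, 7.5, 7.8, 7.9.
n = 24.
r = 1 + (20/100)·(24 − 1) = 1 + 4.6 = 5.6.
Rank 5 is 2.7 and rank 6 is 2.8.
Interpolate: 2.7 + 0.6·(2.8 − 2.7) = 2.7 + 0.6·0.1 = 2.76.

2.76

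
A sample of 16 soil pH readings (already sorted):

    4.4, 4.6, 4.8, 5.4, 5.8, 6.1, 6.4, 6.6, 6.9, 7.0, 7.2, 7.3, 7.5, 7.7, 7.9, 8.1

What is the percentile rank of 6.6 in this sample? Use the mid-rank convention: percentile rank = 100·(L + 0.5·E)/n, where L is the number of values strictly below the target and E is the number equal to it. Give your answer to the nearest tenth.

Count below 6.6: L = 7; count equal: E = 1; n = 16.
Percentile rank = 100·(7 + 0.5·1)/16 = 100·7.5/16 = 46.88.

46.9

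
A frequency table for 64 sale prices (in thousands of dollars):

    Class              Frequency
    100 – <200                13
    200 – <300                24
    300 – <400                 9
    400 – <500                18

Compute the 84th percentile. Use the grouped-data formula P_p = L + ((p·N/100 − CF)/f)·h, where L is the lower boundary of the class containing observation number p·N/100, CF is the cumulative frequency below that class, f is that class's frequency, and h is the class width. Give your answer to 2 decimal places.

443.11

N = 64; target position k = 84/100 · 64 = 53.76.
Cumulative frequencies: 13, 37, 46, 64.
Observation 53.76 falls in the class 400 – <500.
L = 400, CF = 46, f = 18, h = 100.
P84 = 400 + ((53.76 − 46)/18)·100 = 400 + 43.1111 = 443.111.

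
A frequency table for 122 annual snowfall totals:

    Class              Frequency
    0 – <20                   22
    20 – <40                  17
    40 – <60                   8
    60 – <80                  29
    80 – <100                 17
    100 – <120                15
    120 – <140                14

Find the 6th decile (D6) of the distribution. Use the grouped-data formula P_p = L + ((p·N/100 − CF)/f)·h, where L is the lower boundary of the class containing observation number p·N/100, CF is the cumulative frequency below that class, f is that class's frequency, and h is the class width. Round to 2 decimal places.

N = 122; target position k = 60/100 · 122 = 73.2.
Cumulative frequencies: 22, 39, 47, 76, 93, 108, 122.
Observation 73.2 falls in the class 60 – <80.
L = 60, CF = 47, f = 29, h = 20.
P60 = 60 + ((73.2 − 47)/29)·20 = 60 + 18.069 = 78.069.

78.07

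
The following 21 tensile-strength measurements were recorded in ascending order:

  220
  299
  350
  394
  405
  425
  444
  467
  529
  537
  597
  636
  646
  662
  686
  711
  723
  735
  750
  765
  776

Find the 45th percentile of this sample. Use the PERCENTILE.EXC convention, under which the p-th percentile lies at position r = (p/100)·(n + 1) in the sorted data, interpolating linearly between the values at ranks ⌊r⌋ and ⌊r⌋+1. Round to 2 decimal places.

n = 21.
r = (45/100)·(21 + 1) = 9.9.
Rank 9 is 529 and rank 10 is 537.
Interpolate: 529 + 0.9·(537 − 529) = 529 + 0.9·8 = 536.2.

536.20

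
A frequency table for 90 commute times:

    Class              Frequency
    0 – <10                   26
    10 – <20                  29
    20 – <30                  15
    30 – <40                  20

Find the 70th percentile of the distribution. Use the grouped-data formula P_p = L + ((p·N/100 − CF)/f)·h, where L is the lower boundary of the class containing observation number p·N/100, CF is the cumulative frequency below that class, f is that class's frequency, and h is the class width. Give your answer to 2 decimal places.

25.33

N = 90; target position k = 70/100 · 90 = 63.
Cumulative frequencies: 26, 55, 70, 90.
Observation 63 falls in the class 20 – <30.
L = 20, CF = 55, f = 15, h = 10.
P70 = 20 + ((63 − 55)/15)·10 = 20 + 5.33333 = 25.3333.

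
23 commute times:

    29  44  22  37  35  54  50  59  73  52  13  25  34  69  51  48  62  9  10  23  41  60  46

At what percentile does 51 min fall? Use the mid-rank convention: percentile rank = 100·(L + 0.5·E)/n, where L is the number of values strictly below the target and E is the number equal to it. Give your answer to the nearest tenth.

67.4

Sorted: 9, 10, 13, 22, 23, 25, 29, 34, 35, 37, 41, 44, 46, 48, 50, 51, 52, 54, 59, 60, 62, 69, 73.
Count below 51: L = 15; count equal: E = 1; n = 23.
Percentile rank = 100·(15 + 0.5·1)/23 = 100·15.5/23 = 67.39.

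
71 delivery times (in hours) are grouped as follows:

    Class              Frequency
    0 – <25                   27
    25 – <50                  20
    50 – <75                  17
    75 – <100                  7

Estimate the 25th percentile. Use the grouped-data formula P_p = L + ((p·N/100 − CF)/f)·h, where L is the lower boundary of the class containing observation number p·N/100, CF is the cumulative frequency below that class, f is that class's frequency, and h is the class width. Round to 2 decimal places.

N = 71; target position k = 25/100 · 71 = 17.75.
Cumulative frequencies: 27, 47, 64, 71.
Observation 17.75 falls in the class 0 – <25.
L = 0, CF = 0, f = 27, h = 25.
P25 = 0 + ((17.75 − 0)/27)·25 = 0 + 16.4352 = 16.4352.

16.44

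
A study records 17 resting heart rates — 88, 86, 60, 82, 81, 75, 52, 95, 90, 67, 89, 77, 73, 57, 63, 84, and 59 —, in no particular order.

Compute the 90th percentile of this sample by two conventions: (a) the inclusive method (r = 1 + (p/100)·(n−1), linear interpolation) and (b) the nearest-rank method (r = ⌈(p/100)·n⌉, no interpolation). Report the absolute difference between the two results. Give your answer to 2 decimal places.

0.60

Sorted: 52, 57, 59, 60, 63, 67, 73, 75, 77, 81, 82, 84, 86, 88, 89, 90, 95.
n = 17.
(a) r = 15.4; between ranks 15 (89) and 16 (90): 89.4.
(b) the nearest-rank method: rank 16 → 90.
|89.4 − 90| = 0.6.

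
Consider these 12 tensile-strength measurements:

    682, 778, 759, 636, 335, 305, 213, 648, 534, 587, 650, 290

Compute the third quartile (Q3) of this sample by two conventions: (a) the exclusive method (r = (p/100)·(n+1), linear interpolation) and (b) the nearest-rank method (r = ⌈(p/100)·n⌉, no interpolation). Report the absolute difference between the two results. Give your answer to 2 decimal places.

Sorted: 213, 290, 305, 335, 534, 587, 636, 648, 650, 682, 759, 778.
n = 12.
(a) r = 9.75; between ranks 9 (650) and 10 (682): 674.
(b) the nearest-rank method: rank 9 → 650.
|674 − 650| = 24.

24.00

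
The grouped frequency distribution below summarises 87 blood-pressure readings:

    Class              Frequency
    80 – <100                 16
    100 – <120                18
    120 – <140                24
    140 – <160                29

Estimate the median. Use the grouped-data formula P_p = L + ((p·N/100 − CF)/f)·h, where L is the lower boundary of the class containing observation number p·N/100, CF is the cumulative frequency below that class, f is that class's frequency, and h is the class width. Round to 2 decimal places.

N = 87; target position k = 50/100 · 87 = 43.5.
Cumulative frequencies: 16, 34, 58, 87.
Observation 43.5 falls in the class 120 – <140.
L = 120, CF = 34, f = 24, h = 20.
P50 = 120 + ((43.5 − 34)/24)·20 = 120 + 7.91667 = 127.917.

127.92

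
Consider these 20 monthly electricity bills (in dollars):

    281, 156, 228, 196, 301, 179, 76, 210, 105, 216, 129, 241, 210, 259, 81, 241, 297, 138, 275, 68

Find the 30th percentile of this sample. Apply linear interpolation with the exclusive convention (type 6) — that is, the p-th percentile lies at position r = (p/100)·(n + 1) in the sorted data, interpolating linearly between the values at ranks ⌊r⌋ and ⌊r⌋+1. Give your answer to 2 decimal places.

Sorted: 68, 76, 81, 105, 129, 138, 156, 179, 196, 210, 210, 216, 228, 241, 241, 259, 275, 281, 297, 301.
n = 20.
r = (30/100)·(20 + 1) = 6.3.
Rank 6 is 138 and rank 7 is 156.
Interpolate: 138 + 0.3·(156 − 138) = 138 + 0.3·18 = 143.4.

143.40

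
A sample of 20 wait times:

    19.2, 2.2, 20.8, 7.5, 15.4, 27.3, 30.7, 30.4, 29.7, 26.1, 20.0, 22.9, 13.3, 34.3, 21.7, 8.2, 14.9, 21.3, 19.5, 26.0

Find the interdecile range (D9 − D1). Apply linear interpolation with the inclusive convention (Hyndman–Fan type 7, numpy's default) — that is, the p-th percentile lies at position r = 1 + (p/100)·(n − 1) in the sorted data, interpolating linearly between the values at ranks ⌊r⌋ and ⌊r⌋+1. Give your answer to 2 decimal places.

22.30

Sorted: 2.2, 7.5, 8.2, 13.3, 14.9, 15.4, 19.2, 19.5, 20.0, 20.8, 21.3, 21.7, 22.9, 26.0, 26.1, 27.3, 29.7, 30.4, 30.7, 34.3.
n = 20.
P10: r = 2.9; ranks 2–3 are 7.5, 8.2; interpolating gives 8.13.
P90: r = 18.1; ranks 18–19 are 30.4, 30.7; interpolating gives 30.43.
Difference: 30.43 − 8.13 = 22.3.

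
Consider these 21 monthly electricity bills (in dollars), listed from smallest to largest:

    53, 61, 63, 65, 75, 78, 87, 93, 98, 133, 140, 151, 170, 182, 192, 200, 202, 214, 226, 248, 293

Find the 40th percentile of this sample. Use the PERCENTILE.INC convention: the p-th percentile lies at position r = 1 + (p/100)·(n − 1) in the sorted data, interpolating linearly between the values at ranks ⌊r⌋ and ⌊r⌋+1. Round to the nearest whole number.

98

n = 21.
r = 1 + (40/100)·(21 − 1) = 1 + 8 = 9.
r is an integer, so P40 is the value at rank 9: 98.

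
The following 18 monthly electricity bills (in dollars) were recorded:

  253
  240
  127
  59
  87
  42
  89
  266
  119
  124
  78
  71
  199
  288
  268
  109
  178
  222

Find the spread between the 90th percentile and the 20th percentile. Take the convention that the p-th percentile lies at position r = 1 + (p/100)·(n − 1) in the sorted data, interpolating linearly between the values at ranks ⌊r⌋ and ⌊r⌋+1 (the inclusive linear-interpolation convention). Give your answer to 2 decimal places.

185.00

Sorted: 42, 59, 71, 78, 87, 89, 109, 119, 124, 127, 178, 199, 222, 240, 253, 266, 268, 288.
n = 18.
P20: r = 4.4; ranks 4–5 are 78, 87; interpolating gives 81.6.
P90: r = 16.3; ranks 16–17 are 266, 268; interpolating gives 266.6.
Difference: 266.6 − 81.6 = 185.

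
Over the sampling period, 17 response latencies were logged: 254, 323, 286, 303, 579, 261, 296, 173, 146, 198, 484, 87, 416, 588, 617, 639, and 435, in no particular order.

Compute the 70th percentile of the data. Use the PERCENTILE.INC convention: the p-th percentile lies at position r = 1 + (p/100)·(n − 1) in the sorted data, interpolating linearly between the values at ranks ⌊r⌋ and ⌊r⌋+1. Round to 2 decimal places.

444.80

Sorted: 87, 146, 173, 198, 254, 261, 286, 296, 303, 323, 416, 435, 484, 579, 588, 617, 639.
n = 17.
r = 1 + (70/100)·(17 − 1) = 1 + 11.2 = 12.2.
Rank 12 is 435 and rank 13 is 484.
Interpolate: 435 + 0.2·(484 − 435) = 435 + 0.2·49 = 444.8.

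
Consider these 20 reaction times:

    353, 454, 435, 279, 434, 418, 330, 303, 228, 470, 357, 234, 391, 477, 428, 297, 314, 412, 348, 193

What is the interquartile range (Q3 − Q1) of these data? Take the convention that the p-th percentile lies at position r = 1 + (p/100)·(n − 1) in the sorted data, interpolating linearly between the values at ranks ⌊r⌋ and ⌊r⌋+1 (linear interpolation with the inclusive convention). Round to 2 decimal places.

Sorted: 193, 228, 234, 279, 297, 303, 314, 330, 348, 353, 357, 391, 412, 418, 428, 434, 435, 454, 470, 477.
n = 20.
P25: r = 5.75; ranks 5–6 are 297, 303; interpolating gives 301.5.
P75: r = 15.25; ranks 15–16 are 428, 434; interpolating gives 429.5.
Difference: 429.5 − 301.5 = 128.

128.00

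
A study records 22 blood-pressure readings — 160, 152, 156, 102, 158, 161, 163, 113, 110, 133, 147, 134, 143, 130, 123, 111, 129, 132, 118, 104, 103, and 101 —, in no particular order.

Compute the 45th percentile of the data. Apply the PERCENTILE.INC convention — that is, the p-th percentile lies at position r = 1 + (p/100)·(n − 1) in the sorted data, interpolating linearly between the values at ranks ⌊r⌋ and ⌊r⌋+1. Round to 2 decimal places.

129.45

Sorted: 101, 102, 103, 104, 110, 111, 113, 118, 123, 129, 130, 132, 133, 134, 143, 147, 152, 156, 158, 160, 161, 163.
n = 22.
r = 1 + (45/100)·(22 − 1) = 1 + 9.45 = 10.45.
Rank 10 is 129 and rank 11 is 130.
Interpolate: 129 + 0.45·(130 − 129) = 129 + 0.45·1 = 129.45.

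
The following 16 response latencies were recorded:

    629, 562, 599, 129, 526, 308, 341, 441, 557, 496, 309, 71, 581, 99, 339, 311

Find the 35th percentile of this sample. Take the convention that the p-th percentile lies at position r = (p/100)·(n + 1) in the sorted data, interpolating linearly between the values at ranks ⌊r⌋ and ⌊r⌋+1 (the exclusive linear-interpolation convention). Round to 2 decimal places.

Sorted: 71, 99, 129, 308, 309, 311, 339, 341, 441, 496, 526, 557, 562, 581, 599, 629.
n = 16.
r = (35/100)·(16 + 1) = 5.95.
Rank 5 is 309 and rank 6 is 311.
Interpolate: 309 + 0.95·(311 − 309) = 309 + 0.95·2 = 310.9.

310.90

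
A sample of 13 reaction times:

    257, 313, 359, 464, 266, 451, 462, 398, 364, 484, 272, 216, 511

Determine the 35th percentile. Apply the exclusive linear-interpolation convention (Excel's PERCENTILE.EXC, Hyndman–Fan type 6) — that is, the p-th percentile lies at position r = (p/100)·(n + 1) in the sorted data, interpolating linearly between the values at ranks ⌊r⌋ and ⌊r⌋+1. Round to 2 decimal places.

Sorted: 216, 257, 266, 272, 313, 359, 364, 398, 451, 462, 464, 484, 511.
n = 13.
r = (35/100)·(13 + 1) = 4.9.
Rank 4 is 272 and rank 5 is 313.
Interpolate: 272 + 0.9·(313 − 272) = 272 + 0.9·41 = 308.9.

308.90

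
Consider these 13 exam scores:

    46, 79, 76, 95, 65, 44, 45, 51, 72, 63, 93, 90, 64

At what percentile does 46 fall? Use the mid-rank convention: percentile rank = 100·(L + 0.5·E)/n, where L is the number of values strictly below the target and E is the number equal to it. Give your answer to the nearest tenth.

Sorted: 44, 45, 46, 51, 63, 64, 65, 72, 76, 79, 90, 93, 95.
Count below 46: L = 2; count equal: E = 1; n = 13.
Percentile rank = 100·(2 + 0.5·1)/13 = 100·2.5/13 = 19.23.

19.2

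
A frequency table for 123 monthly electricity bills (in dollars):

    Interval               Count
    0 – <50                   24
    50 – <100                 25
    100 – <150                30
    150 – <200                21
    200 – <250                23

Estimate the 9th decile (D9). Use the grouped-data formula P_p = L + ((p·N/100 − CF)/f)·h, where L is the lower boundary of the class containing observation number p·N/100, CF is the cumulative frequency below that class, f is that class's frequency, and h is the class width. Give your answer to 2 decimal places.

223.26

N = 123; target position k = 90/100 · 123 = 110.7.
Cumulative frequencies: 24, 49, 79, 100, 123.
Observation 110.7 falls in the class 200 – <250.
L = 200, CF = 100, f = 23, h = 50.
P90 = 200 + ((110.7 − 100)/23)·50 = 200 + 23.2609 = 223.261.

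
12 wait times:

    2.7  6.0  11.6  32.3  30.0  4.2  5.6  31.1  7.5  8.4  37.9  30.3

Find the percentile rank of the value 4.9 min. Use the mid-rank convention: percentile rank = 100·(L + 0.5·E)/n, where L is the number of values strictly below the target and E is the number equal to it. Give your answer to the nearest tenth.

Sorted: 2.7, 4.2, 5.6, 6.0, 7.5, 8.4, 11.6, 30.0, 30.3, 31.1, 32.3, 37.9.
Count below 4.9: L = 2; count equal: E = 0; n = 12.
Percentile rank = 100·(2 + 0.5·0)/12 = 100·2/12 = 16.67.

16.7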